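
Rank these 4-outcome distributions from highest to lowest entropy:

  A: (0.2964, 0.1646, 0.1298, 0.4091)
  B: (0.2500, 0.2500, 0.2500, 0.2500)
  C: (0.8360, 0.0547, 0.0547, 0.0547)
B > A > C

Key insight: Entropy is maximized by uniform distributions and minimized by concentrated distributions.

- Uniform distributions have maximum entropy log₂(4) = 2.0000 bits
- The more "peaked" or concentrated a distribution, the lower its entropy

Entropies:
  H(A) = 1.8584 bits
  H(B) = 2.0000 bits
  H(C) = 0.9037 bits

Ranking: B > A > C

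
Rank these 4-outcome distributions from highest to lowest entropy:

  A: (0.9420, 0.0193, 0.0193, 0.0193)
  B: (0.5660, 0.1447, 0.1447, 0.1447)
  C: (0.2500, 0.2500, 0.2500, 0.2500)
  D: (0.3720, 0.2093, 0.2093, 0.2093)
C > D > B > A

Key insight: Entropy is maximized by uniform distributions and minimized by concentrated distributions.

Entropies:
  H(A) = 0.4114 bits
  H(B) = 1.6753 bits
  H(C) = 2.0000 bits
  H(D) = 1.9476 bits

Ranking: C > D > B > A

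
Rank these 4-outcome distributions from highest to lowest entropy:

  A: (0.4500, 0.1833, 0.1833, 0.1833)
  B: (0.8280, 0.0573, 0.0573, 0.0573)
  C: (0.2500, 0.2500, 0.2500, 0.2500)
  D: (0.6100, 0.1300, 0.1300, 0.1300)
C > A > D > B

Key insight: Entropy is maximized by uniform distributions and minimized by concentrated distributions.

Entropies:
  H(A) = 1.8645 bits
  H(B) = 0.9349 bits
  H(C) = 2.0000 bits
  H(D) = 1.5829 bits

Ranking: C > A > D > B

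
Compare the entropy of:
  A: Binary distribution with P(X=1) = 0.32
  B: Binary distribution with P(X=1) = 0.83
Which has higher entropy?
A

For binary distributions, entropy is maximized at p=0.5 and decreases as p moves toward 0 or 1.

H(A) = H(0.32) = 0.9044 bits
H(B) = H(0.83) = 0.6577 bits

Distribution A (p=0.32) is closer to uniform (p=0.5), so it has higher entropy.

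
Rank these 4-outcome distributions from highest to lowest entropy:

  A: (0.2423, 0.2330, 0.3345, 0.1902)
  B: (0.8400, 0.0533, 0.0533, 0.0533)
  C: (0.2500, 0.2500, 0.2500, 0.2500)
C > A > B

Key insight: Entropy is maximized by uniform distributions and minimized by concentrated distributions.

- Uniform distributions have maximum entropy log₂(4) = 2.0000 bits
- The more "peaked" or concentrated a distribution, the lower its entropy

Entropies:
  H(A) = 1.9691 bits
  H(B) = 0.8879 bits
  H(C) = 2.0000 bits

Ranking: C > A > B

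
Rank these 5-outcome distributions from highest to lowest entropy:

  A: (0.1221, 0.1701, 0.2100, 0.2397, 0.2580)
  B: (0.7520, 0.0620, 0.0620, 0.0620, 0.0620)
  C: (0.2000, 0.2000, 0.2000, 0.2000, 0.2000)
C > A > B

Key insight: Entropy is maximized by uniform distributions and minimized by concentrated distributions.

- Uniform distributions have maximum entropy log₂(5) = 2.3219 bits
- The more "peaked" or concentrated a distribution, the lower its entropy

Entropies:
  H(A) = 2.2763 bits
  H(B) = 1.3041 bits
  H(C) = 2.3219 bits

Ranking: C > A > B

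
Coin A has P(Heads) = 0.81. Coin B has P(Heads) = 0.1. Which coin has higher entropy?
A

For binary distributions, entropy is maximized at p=0.5 and decreases as p moves toward 0 or 1.

H(A) = H(0.81) = 0.7015 bits
H(B) = H(0.1) = 0.4690 bits

Distribution A (p=0.81) is closer to uniform (p=0.5), so it has higher entropy.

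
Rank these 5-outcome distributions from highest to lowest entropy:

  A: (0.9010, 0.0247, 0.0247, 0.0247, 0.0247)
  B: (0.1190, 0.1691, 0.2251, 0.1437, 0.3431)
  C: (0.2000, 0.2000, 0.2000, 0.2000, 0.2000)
C > B > A

Key insight: Entropy is maximized by uniform distributions and minimized by concentrated distributions.

- Uniform distributions have maximum entropy log₂(5) = 2.3219 bits
- The more "peaked" or concentrated a distribution, the lower its entropy

Entropies:
  H(A) = 0.6638 bits
  H(B) = 2.2150 bits
  H(C) = 2.3219 bits

Ranking: C > B > A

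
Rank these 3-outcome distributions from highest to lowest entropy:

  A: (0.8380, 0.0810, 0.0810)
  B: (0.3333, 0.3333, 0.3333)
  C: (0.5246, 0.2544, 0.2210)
B > C > A

Key insight: Entropy is maximized by uniform distributions and minimized by concentrated distributions.

- Uniform distributions have maximum entropy log₂(3) = 1.5850 bits
- The more "peaked" or concentrated a distribution, the lower its entropy

Entropies:
  H(A) = 0.8011 bits
  H(B) = 1.5850 bits
  H(C) = 1.4719 bits

Ranking: B > C > A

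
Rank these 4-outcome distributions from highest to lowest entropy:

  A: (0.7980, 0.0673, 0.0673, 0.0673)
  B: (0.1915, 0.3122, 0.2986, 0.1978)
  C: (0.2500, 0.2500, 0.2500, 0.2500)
C > B > A

Key insight: Entropy is maximized by uniform distributions and minimized by concentrated distributions.

- Uniform distributions have maximum entropy log₂(4) = 2.0000 bits
- The more "peaked" or concentrated a distribution, the lower its entropy

Entropies:
  H(A) = 1.0461 bits
  H(B) = 1.9640 bits
  H(C) = 2.0000 bits

Ranking: C > B > A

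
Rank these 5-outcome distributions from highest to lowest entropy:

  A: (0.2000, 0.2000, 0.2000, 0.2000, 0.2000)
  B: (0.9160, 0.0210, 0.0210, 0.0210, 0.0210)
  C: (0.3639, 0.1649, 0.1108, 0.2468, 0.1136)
A > C > B

Key insight: Entropy is maximized by uniform distributions and minimized by concentrated distributions.

- Uniform distributions have maximum entropy log₂(5) = 2.3219 bits
- The more "peaked" or concentrated a distribution, the lower its entropy

Entropies:
  H(A) = 2.3219 bits
  H(B) = 0.5841 bits
  H(C) = 2.1659 bits

Ranking: A > C > B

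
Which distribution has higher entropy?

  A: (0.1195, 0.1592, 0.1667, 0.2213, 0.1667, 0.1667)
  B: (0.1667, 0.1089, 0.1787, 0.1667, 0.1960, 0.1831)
B

Both distributions are close to uniform, making this a harder comparison.

H(A) = 2.5623 bits
H(B) = 2.5632 bits

The distribution closer to uniform has higher entropy.
Answer: B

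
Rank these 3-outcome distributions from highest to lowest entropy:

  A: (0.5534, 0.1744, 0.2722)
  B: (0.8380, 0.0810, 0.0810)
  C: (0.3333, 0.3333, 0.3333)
C > A > B

Key insight: Entropy is maximized by uniform distributions and minimized by concentrated distributions.

- Uniform distributions have maximum entropy log₂(3) = 1.5850 bits
- The more "peaked" or concentrated a distribution, the lower its entropy

Entropies:
  H(A) = 1.4227 bits
  H(B) = 0.8011 bits
  H(C) = 1.5850 bits

Ranking: C > A > B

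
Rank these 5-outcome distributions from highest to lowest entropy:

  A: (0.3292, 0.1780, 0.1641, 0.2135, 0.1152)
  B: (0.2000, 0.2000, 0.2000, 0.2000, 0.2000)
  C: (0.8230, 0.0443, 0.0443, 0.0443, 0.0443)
B > A > C

Key insight: Entropy is maximized by uniform distributions and minimized by concentrated distributions.

- Uniform distributions have maximum entropy log₂(5) = 2.3219 bits
- The more "peaked" or concentrated a distribution, the lower its entropy

Entropies:
  H(A) = 2.2336 bits
  H(B) = 2.3219 bits
  H(C) = 1.0275 bits

Ranking: B > A > C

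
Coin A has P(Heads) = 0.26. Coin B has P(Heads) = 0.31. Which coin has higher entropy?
B

For binary distributions, entropy is maximized at p=0.5 and decreases as p moves toward 0 or 1.

H(A) = H(0.26) = 0.8267 bits
H(B) = H(0.31) = 0.8932 bits

Distribution B (p=0.31) is closer to uniform (p=0.5), so it has higher entropy.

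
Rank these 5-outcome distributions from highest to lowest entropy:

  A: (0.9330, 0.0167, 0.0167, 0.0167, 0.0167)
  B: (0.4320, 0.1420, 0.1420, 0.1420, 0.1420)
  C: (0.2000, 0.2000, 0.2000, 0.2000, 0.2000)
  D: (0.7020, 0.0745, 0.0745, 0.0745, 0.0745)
C > B > D > A

Key insight: Entropy is maximized by uniform distributions and minimized by concentrated distributions.

Entropies:
  H(A) = 0.4886 bits
  H(B) = 2.1226 bits
  H(C) = 2.3219 bits
  H(D) = 1.4748 bits

Ranking: C > B > D > A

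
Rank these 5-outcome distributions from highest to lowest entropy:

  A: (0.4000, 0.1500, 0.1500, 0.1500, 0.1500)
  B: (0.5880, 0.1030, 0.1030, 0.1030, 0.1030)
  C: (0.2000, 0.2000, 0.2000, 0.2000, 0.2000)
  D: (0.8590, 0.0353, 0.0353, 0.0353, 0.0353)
C > A > B > D

Key insight: Entropy is maximized by uniform distributions and minimized by concentrated distributions.

Entropies:
  H(A) = 2.1710 bits
  H(B) = 1.8015 bits
  H(C) = 2.3219 bits
  H(D) = 0.8689 bits

Ranking: C > A > B > D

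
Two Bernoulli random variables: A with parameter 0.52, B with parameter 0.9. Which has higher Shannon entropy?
A

For binary distributions, entropy is maximized at p=0.5 and decreases as p moves toward 0 or 1.

H(A) = H(0.52) = 0.9988 bits
H(B) = H(0.9) = 0.4690 bits

Distribution A (p=0.52) is closer to uniform (p=0.5), so it has higher entropy.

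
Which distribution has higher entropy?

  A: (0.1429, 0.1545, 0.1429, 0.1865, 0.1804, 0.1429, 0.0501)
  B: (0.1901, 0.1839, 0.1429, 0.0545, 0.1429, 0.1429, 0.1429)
B

Both distributions are close to uniform, making this a harder comparison.

H(A) = 2.7332 bits
H(B) = 2.7377 bits

The distribution closer to uniform has higher entropy.
Answer: B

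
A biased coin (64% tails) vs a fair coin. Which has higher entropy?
Fair coin

The fair coin is uniform (p=0.5), maximizing binary entropy at 1 bit. The biased coin has H(0.64) ≈ 0.943 bits — its outcome is more predictable, so its entropy is lower.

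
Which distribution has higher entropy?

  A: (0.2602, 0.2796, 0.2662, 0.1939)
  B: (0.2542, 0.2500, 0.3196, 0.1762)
A

Both distributions are close to uniform, making this a harder comparison.

H(A) = 1.9867 bits
H(B) = 1.9696 bits

The distribution closer to uniform has higher entropy.
Answer: A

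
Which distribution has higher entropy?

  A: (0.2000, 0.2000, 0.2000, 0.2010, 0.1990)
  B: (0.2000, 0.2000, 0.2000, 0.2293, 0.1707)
A

Both distributions are close to uniform, making this a harder comparison.

H(A) = 2.3219 bits
H(B) = 2.3157 bits

The distribution closer to uniform has higher entropy.
Answer: A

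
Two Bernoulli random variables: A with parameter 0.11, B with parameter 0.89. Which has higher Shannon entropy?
Equal

For binary distributions, entropy is maximized at p=0.5 and decreases as p moves toward 0 or 1.

H(A) = H(0.11) = 0.4999 bits
H(B) = H(0.89) = 0.4999 bits

Both distributions are equally far from uniform (|0.11-0.5| = |0.89-0.5|), so they have the same entropy.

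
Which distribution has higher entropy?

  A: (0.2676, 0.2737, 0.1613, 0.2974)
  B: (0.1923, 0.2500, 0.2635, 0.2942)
B

Both distributions are close to uniform, making this a harder comparison.

H(A) = 1.9655 bits
H(B) = 1.9837 bits

The distribution closer to uniform has higher entropy.
Answer: B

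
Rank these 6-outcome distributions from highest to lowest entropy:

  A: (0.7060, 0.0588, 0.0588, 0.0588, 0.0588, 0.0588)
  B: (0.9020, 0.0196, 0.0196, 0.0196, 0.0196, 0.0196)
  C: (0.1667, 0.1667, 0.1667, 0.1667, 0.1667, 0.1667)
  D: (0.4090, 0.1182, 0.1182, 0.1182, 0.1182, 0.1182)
C > D > A > B

Key insight: Entropy is maximized by uniform distributions and minimized by concentrated distributions.

Entropies:
  H(A) = 1.5565 bits
  H(B) = 0.6902 bits
  H(C) = 2.5850 bits
  H(D) = 2.3482 bits

Ranking: C > D > A > B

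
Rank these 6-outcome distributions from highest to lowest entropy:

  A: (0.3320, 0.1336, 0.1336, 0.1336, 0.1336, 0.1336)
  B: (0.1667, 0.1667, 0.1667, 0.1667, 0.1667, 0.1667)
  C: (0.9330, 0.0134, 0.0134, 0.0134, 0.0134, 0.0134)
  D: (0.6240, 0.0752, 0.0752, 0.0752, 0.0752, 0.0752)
B > A > D > C

Key insight: Entropy is maximized by uniform distributions and minimized by concentrated distributions.

Entropies:
  H(A) = 2.4680 bits
  H(B) = 2.5850 bits
  H(C) = 0.5102 bits
  H(D) = 1.8282 bits

Ranking: B > A > D > C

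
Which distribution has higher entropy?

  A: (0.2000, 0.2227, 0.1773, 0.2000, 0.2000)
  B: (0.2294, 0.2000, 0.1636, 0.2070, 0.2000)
A

Both distributions are close to uniform, making this a harder comparison.

H(A) = 2.3182 bits
H(B) = 2.3137 bits

The distribution closer to uniform has higher entropy.
Answer: A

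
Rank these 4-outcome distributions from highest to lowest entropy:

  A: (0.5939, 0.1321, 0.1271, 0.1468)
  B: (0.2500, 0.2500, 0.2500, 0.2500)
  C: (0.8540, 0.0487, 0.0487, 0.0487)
B > A > C

Key insight: Entropy is maximized by uniform distributions and minimized by concentrated distributions.

- Uniform distributions have maximum entropy log₂(4) = 2.0000 bits
- The more "peaked" or concentrated a distribution, the lower its entropy

Entropies:
  H(A) = 1.6169 bits
  H(B) = 2.0000 bits
  H(C) = 0.8311 bits

Ranking: B > A > C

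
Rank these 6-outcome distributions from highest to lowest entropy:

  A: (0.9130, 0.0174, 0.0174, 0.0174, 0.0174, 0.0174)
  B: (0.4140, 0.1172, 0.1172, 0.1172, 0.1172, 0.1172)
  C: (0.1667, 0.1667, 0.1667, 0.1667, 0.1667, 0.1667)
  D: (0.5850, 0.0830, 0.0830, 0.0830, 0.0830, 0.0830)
C > B > D > A

Key insight: Entropy is maximized by uniform distributions and minimized by concentrated distributions.

Entropies:
  H(A) = 0.6284 bits
  H(B) = 2.3392 bits
  H(C) = 2.5850 bits
  H(D) = 1.9427 bits

Ranking: C > B > D > A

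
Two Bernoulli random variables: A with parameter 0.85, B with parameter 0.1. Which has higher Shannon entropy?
A

For binary distributions, entropy is maximized at p=0.5 and decreases as p moves toward 0 or 1.

H(A) = H(0.85) = 0.6098 bits
H(B) = H(0.1) = 0.4690 bits

Distribution A (p=0.85) is closer to uniform (p=0.5), so it has higher entropy.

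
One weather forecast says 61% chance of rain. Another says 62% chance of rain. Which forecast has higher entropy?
61% forecast

Treat each forecast as a Bernoulli distribution. Binary entropy is maximized at p=0.5 and falls off symmetrically toward 0 or 1. The 61% forecast is closer to 50%, so it is more uncertain. H(61%) ≈ 0.965 bits, H(62%) ≈ 0.958 bits.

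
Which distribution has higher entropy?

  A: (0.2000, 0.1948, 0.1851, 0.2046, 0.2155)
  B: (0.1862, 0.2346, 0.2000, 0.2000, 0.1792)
A

Both distributions are close to uniform, making this a harder comparison.

H(A) = 2.3201 bits
H(B) = 2.3155 bits

The distribution closer to uniform has higher entropy.
Answer: A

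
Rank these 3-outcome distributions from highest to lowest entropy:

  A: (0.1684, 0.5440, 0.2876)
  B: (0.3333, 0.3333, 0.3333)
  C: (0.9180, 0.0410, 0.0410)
B > A > C

Key insight: Entropy is maximized by uniform distributions and minimized by concentrated distributions.

- Uniform distributions have maximum entropy log₂(3) = 1.5850 bits
- The more "peaked" or concentrated a distribution, the lower its entropy

Entropies:
  H(A) = 1.4277 bits
  H(B) = 1.5850 bits
  H(C) = 0.4912 bits

Ranking: B > A > C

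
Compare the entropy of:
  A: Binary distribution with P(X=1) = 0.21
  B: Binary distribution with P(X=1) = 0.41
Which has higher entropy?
B

For binary distributions, entropy is maximized at p=0.5 and decreases as p moves toward 0 or 1.

H(A) = H(0.21) = 0.7415 bits
H(B) = H(0.41) = 0.9765 bits

Distribution B (p=0.41) is closer to uniform (p=0.5), so it has higher entropy.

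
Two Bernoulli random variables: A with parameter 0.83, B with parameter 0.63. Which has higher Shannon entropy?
B

For binary distributions, entropy is maximized at p=0.5 and decreases as p moves toward 0 or 1.

H(A) = H(0.83) = 0.6577 bits
H(B) = H(0.63) = 0.9507 bits

Distribution B (p=0.63) is closer to uniform (p=0.5), so it has higher entropy.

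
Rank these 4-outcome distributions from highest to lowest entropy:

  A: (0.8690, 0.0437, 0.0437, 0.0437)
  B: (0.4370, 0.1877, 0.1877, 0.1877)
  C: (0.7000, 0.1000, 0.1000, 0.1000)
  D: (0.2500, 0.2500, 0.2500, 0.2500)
D > B > C > A

Key insight: Entropy is maximized by uniform distributions and minimized by concentrated distributions.

Entropies:
  H(A) = 0.7678 bits
  H(B) = 1.8809 bits
  H(C) = 1.3568 bits
  H(D) = 2.0000 bits

Ranking: D > B > C > A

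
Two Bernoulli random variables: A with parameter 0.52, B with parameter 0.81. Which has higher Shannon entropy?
A

For binary distributions, entropy is maximized at p=0.5 and decreases as p moves toward 0 or 1.

H(A) = H(0.52) = 0.9988 bits
H(B) = H(0.81) = 0.7015 bits

Distribution A (p=0.52) is closer to uniform (p=0.5), so it has higher entropy.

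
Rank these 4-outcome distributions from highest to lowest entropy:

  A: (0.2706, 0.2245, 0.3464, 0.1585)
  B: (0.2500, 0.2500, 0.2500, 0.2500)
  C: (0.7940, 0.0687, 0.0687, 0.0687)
B > A > C

Key insight: Entropy is maximized by uniform distributions and minimized by concentrated distributions.

- Uniform distributions have maximum entropy log₂(4) = 2.0000 bits
- The more "peaked" or concentrated a distribution, the lower its entropy

Entropies:
  H(A) = 1.9451 bits
  H(B) = 2.0000 bits
  H(C) = 1.0603 bits

Ranking: B > A > C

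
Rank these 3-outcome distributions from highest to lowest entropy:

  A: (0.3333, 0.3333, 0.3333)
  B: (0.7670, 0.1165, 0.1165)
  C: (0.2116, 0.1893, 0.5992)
A > C > B

Key insight: Entropy is maximized by uniform distributions and minimized by concentrated distributions.

- Uniform distributions have maximum entropy log₂(3) = 1.5850 bits
- The more "peaked" or concentrated a distribution, the lower its entropy

Entropies:
  H(A) = 1.5850 bits
  H(B) = 1.0162 bits
  H(C) = 1.3714 bits

Ranking: A > C > B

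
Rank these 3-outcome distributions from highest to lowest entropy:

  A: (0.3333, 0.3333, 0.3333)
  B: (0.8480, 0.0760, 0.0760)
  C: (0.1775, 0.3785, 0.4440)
A > C > B

Key insight: Entropy is maximized by uniform distributions and minimized by concentrated distributions.

- Uniform distributions have maximum entropy log₂(3) = 1.5850 bits
- The more "peaked" or concentrated a distribution, the lower its entropy

Entropies:
  H(A) = 1.5850 bits
  H(B) = 0.7668 bits
  H(C) = 1.4933 bits

Ranking: A > C > B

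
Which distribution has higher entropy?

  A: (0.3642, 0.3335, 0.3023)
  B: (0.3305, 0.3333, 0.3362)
B

Both distributions are close to uniform, making this a harder comparison.

H(A) = 1.5808 bits
H(B) = 1.5849 bits

The distribution closer to uniform has higher entropy.
Answer: B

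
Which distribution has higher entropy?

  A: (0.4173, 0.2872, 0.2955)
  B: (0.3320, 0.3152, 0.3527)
B

Both distributions are close to uniform, making this a harder comparison.

H(A) = 1.5628 bits
H(B) = 1.5834 bits

The distribution closer to uniform has higher entropy.
Answer: B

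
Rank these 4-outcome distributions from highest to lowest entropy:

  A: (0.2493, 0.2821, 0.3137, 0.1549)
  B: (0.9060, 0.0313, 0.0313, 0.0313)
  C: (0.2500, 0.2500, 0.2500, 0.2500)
C > A > B

Key insight: Entropy is maximized by uniform distributions and minimized by concentrated distributions.

- Uniform distributions have maximum entropy log₂(4) = 2.0000 bits
- The more "peaked" or concentrated a distribution, the lower its entropy

Entropies:
  H(A) = 1.9561 bits
  H(B) = 0.5987 bits
  H(C) = 2.0000 bits

Ranking: C > A > B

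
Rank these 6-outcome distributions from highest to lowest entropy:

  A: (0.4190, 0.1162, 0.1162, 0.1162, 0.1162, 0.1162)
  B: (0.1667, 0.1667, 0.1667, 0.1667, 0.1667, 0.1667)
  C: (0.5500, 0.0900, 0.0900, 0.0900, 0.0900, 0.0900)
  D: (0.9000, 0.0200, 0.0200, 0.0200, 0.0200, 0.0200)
B > A > C > D

Key insight: Entropy is maximized by uniform distributions and minimized by concentrated distributions.

Entropies:
  H(A) = 2.3300 bits
  H(B) = 2.5850 bits
  H(C) = 2.0376 bits
  H(D) = 0.7012 bits

Ranking: B > A > C > D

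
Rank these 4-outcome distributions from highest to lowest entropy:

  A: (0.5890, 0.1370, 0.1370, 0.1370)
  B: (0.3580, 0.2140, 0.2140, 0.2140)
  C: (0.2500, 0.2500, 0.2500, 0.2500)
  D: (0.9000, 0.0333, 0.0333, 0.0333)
C > B > A > D

Key insight: Entropy is maximized by uniform distributions and minimized by concentrated distributions.

Entropies:
  H(A) = 1.6284 bits
  H(B) = 1.9586 bits
  H(C) = 2.0000 bits
  H(D) = 0.6275 bits

Ranking: C > B > A > D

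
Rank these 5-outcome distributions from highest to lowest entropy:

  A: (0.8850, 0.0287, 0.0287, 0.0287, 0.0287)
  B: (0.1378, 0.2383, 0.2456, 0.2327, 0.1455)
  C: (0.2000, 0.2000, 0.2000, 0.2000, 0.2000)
C > B > A

Key insight: Entropy is maximized by uniform distributions and minimized by concentrated distributions.

- Uniform distributions have maximum entropy log₂(5) = 2.3219 bits
- The more "peaked" or concentrated a distribution, the lower its entropy

Entropies:
  H(A) = 0.7448 bits
  H(B) = 2.2788 bits
  H(C) = 2.3219 bits

Ranking: C > B > A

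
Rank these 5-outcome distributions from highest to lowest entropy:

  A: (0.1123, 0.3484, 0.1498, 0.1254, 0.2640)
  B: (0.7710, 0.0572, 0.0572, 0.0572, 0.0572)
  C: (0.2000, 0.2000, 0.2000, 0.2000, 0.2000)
C > A > B

Key insight: Entropy is maximized by uniform distributions and minimized by concentrated distributions.

- Uniform distributions have maximum entropy log₂(5) = 2.3219 bits
- The more "peaked" or concentrated a distribution, the lower its entropy

Entropies:
  H(A) = 2.1776 bits
  H(B) = 1.2343 bits
  H(C) = 2.3219 bits

Ranking: C > A > B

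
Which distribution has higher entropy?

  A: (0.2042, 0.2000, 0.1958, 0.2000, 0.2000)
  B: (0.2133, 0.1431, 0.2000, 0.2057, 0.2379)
A

Both distributions are close to uniform, making this a harder comparison.

H(A) = 2.3218 bits
H(B) = 2.3034 bits

The distribution closer to uniform has higher entropy.
Answer: A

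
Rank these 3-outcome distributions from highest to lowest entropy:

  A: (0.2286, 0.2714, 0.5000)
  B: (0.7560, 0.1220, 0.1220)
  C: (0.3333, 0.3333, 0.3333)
C > A > B

Key insight: Entropy is maximized by uniform distributions and minimized by concentrated distributions.

- Uniform distributions have maximum entropy log₂(3) = 1.5850 bits
- The more "peaked" or concentrated a distribution, the lower its entropy

Entropies:
  H(A) = 1.4973 bits
  H(B) = 1.0456 bits
  H(C) = 1.5850 bits

Ranking: C > A > B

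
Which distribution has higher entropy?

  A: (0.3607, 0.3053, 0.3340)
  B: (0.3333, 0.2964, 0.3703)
A

Both distributions are close to uniform, making this a harder comparison.

H(A) = 1.5816 bits
H(B) = 1.5790 bits

The distribution closer to uniform has higher entropy.
Answer: A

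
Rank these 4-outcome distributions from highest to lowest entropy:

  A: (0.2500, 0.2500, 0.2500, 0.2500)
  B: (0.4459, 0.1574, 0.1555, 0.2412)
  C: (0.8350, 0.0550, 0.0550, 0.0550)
A > B > C

Key insight: Entropy is maximized by uniform distributions and minimized by concentrated distributions.

- Uniform distributions have maximum entropy log₂(4) = 2.0000 bits
- The more "peaked" or concentrated a distribution, the lower its entropy

Entropies:
  H(A) = 2.0000 bits
  H(B) = 1.8519 bits
  H(C) = 0.9077 bits

Ranking: A > B > C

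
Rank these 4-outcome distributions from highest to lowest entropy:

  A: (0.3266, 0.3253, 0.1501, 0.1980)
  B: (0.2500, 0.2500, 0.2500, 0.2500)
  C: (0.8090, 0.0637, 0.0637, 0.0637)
B > A > C

Key insight: Entropy is maximized by uniform distributions and minimized by concentrated distributions.

- Uniform distributions have maximum entropy log₂(4) = 2.0000 bits
- The more "peaked" or concentrated a distribution, the lower its entropy

Entropies:
  H(A) = 1.9276 bits
  H(B) = 2.0000 bits
  H(C) = 1.0063 bits

Ranking: B > A > C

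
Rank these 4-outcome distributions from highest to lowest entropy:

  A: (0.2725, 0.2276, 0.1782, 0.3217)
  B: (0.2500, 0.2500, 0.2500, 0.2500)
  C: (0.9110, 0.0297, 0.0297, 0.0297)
B > A > C

Key insight: Entropy is maximized by uniform distributions and minimized by concentrated distributions.

- Uniform distributions have maximum entropy log₂(4) = 2.0000 bits
- The more "peaked" or concentrated a distribution, the lower its entropy

Entropies:
  H(A) = 1.9670 bits
  H(B) = 2.0000 bits
  H(C) = 0.5742 bits

Ranking: B > A > C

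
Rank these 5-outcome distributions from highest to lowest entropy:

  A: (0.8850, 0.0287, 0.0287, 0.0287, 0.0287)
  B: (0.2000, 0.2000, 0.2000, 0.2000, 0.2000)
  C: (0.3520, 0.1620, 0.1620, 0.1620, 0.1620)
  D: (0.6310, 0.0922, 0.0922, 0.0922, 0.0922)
B > C > D > A

Key insight: Entropy is maximized by uniform distributions and minimized by concentrated distributions.

Entropies:
  H(A) = 0.7448 bits
  H(B) = 2.3219 bits
  H(C) = 2.2318 bits
  H(D) = 1.6879 bits

Ranking: B > C > D > A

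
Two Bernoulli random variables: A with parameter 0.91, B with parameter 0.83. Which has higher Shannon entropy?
B

For binary distributions, entropy is maximized at p=0.5 and decreases as p moves toward 0 or 1.

H(A) = H(0.91) = 0.4365 bits
H(B) = H(0.83) = 0.6577 bits

Distribution B (p=0.83) is closer to uniform (p=0.5), so it has higher entropy.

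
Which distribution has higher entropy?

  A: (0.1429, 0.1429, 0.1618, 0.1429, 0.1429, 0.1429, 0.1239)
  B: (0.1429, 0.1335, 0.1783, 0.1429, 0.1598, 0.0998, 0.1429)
A

Both distributions are close to uniform, making this a harder comparison.

H(A) = 2.8037 bits
H(B) = 2.7892 bits

The distribution closer to uniform has higher entropy.
Answer: A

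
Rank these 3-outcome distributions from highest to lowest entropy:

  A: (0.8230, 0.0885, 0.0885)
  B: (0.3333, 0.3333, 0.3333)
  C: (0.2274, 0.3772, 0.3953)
B > C > A

Key insight: Entropy is maximized by uniform distributions and minimized by concentrated distributions.

- Uniform distributions have maximum entropy log₂(3) = 1.5850 bits
- The more "peaked" or concentrated a distribution, the lower its entropy

Entropies:
  H(A) = 0.8505 bits
  H(B) = 1.5850 bits
  H(C) = 1.5458 bits

Ranking: B > C > A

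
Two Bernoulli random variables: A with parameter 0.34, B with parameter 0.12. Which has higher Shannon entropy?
A

For binary distributions, entropy is maximized at p=0.5 and decreases as p moves toward 0 or 1.

H(A) = H(0.34) = 0.9248 bits
H(B) = H(0.12) = 0.5294 bits

Distribution A (p=0.34) is closer to uniform (p=0.5), so it has higher entropy.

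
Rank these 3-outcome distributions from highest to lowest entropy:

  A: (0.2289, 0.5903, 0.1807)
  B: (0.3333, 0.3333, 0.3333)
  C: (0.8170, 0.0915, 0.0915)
B > A > C

Key insight: Entropy is maximized by uniform distributions and minimized by concentrated distributions.

- Uniform distributions have maximum entropy log₂(3) = 1.5850 bits
- The more "peaked" or concentrated a distribution, the lower its entropy

Entropies:
  H(A) = 1.3819 bits
  H(B) = 1.5850 bits
  H(C) = 0.8696 bits

Ranking: B > A > C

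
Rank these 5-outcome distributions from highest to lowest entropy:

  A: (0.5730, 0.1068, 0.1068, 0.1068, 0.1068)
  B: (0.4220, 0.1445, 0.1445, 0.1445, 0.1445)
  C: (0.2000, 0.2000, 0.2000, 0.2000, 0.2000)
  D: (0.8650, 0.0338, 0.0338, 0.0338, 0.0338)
C > B > A > D

Key insight: Entropy is maximized by uniform distributions and minimized by concentrated distributions.

Entropies:
  H(A) = 1.8386 bits
  H(B) = 2.1384 bits
  H(C) = 2.3219 bits
  H(D) = 0.8410 bits

Ranking: C > B > A > D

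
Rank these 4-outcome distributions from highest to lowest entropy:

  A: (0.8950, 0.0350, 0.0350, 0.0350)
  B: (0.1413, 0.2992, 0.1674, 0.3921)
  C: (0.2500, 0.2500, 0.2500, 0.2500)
C > B > A

Key insight: Entropy is maximized by uniform distributions and minimized by concentrated distributions.

- Uniform distributions have maximum entropy log₂(4) = 2.0000 bits
- The more "peaked" or concentrated a distribution, the lower its entropy

Entropies:
  H(A) = 0.6511 bits
  H(B) = 1.8811 bits
  H(C) = 2.0000 bits

Ranking: C > B > A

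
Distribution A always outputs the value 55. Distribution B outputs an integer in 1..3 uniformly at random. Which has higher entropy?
B

A is deterministic, so H(A) = 0. B is uniform over 3 outcomes, so H(B) = log₂(3) = 1.585 bits. Any distribution with genuine randomness has higher entropy than a deterministic one.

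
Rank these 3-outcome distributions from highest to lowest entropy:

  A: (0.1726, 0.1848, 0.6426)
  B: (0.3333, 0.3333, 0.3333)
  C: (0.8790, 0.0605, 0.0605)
B > A > C

Key insight: Entropy is maximized by uniform distributions and minimized by concentrated distributions.

- Uniform distributions have maximum entropy log₂(3) = 1.5850 bits
- The more "peaked" or concentrated a distribution, the lower its entropy

Entropies:
  H(A) = 1.2976 bits
  H(B) = 1.5850 bits
  H(C) = 0.6532 bits

Ranking: B > A > C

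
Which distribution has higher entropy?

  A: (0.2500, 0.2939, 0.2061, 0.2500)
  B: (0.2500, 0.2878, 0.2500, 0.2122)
B

Both distributions are close to uniform, making this a harder comparison.

H(A) = 1.9888 bits
H(B) = 1.9917 bits

The distribution closer to uniform has higher entropy.
Answer: B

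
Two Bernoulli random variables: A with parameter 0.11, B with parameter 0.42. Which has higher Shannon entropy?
B

For binary distributions, entropy is maximized at p=0.5 and decreases as p moves toward 0 or 1.

H(A) = H(0.11) = 0.4999 bits
H(B) = H(0.42) = 0.9815 bits

Distribution B (p=0.42) is closer to uniform (p=0.5), so it has higher entropy.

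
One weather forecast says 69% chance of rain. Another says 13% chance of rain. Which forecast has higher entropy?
69% forecast

Treat each forecast as a Bernoulli distribution. Binary entropy is maximized at p=0.5 and falls off symmetrically toward 0 or 1. The 69% forecast is closer to 50%, so it is more uncertain. H(69%) ≈ 0.893 bits, H(13%) ≈ 0.557 bits.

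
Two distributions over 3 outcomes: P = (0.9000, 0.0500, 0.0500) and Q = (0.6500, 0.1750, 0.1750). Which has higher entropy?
Q

P is highly concentrated on one outcome (90%), making it nearly deterministic. Q spreads its mass more evenly (max 65%). The more spread-out distribution has higher entropy: H(P) ≈ 0.569 bits, H(Q) ≈ 1.284 bits.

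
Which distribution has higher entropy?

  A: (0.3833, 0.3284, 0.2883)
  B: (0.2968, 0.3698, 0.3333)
B

Both distributions are close to uniform, making this a harder comparison.

H(A) = 1.5751 bits
H(B) = 1.5792 bits

The distribution closer to uniform has higher entropy.
Answer: B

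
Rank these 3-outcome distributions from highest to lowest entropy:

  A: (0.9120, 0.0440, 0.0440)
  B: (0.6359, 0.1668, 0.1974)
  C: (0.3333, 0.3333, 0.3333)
C > B > A

Key insight: Entropy is maximized by uniform distributions and minimized by concentrated distributions.

- Uniform distributions have maximum entropy log₂(3) = 1.5850 bits
- The more "peaked" or concentrated a distribution, the lower its entropy

Entropies:
  H(A) = 0.5178 bits
  H(B) = 1.3083 bits
  H(C) = 1.5850 bits

Ranking: C > B > A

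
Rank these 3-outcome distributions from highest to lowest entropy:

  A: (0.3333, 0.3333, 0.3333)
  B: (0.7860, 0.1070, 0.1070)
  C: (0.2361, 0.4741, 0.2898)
A > C > B

Key insight: Entropy is maximized by uniform distributions and minimized by concentrated distributions.

- Uniform distributions have maximum entropy log₂(3) = 1.5850 bits
- The more "peaked" or concentrated a distribution, the lower its entropy

Entropies:
  H(A) = 1.5850 bits
  H(B) = 0.9631 bits
  H(C) = 1.5200 bits

Ranking: A > C > B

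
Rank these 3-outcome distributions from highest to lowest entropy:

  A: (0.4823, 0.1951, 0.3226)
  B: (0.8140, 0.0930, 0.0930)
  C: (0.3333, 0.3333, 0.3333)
C > A > B

Key insight: Entropy is maximized by uniform distributions and minimized by concentrated distributions.

- Uniform distributions have maximum entropy log₂(3) = 1.5850 bits
- The more "peaked" or concentrated a distribution, the lower its entropy

Entropies:
  H(A) = 1.4940 bits
  H(B) = 0.8790 bits
  H(C) = 1.5850 bits

Ranking: C > A > B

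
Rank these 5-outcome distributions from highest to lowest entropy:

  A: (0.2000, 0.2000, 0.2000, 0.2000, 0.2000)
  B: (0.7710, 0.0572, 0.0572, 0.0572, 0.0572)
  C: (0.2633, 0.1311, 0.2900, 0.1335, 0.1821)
A > C > B

Key insight: Entropy is maximized by uniform distributions and minimized by concentrated distributions.

- Uniform distributions have maximum entropy log₂(5) = 2.3219 bits
- The more "peaked" or concentrated a distribution, the lower its entropy

Entropies:
  H(A) = 2.3219 bits
  H(B) = 1.2343 bits
  H(C) = 2.2444 bits

Ranking: A > C > B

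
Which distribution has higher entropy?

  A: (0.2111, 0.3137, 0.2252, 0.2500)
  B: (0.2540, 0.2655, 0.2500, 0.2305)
B

Both distributions are close to uniform, making this a harder comparison.

H(A) = 1.9827 bits
H(B) = 1.9981 bits

The distribution closer to uniform has higher entropy.
Answer: B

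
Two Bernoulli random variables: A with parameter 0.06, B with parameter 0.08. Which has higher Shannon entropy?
B

For binary distributions, entropy is maximized at p=0.5 and decreases as p moves toward 0 or 1.

H(A) = H(0.06) = 0.3274 bits
H(B) = H(0.08) = 0.4022 bits

Distribution B (p=0.08) is closer to uniform (p=0.5), so it has higher entropy.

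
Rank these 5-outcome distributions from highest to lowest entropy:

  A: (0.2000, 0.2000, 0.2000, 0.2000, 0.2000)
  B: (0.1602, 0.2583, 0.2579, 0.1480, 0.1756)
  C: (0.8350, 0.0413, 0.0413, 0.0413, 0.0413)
A > B > C

Key insight: Entropy is maximized by uniform distributions and minimized by concentrated distributions.

- Uniform distributions have maximum entropy log₂(5) = 2.3219 bits
- The more "peaked" or concentrated a distribution, the lower its entropy

Entropies:
  H(A) = 2.3219 bits
  H(B) = 2.2805 bits
  H(C) = 0.9761 bits

Ranking: A > B > C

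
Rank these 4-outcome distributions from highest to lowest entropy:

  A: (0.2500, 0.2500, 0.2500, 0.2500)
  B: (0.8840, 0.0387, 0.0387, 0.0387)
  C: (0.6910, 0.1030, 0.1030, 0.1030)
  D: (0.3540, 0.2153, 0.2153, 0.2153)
A > D > C > B

Key insight: Entropy is maximized by uniform distributions and minimized by concentrated distributions.

Entropies:
  H(A) = 2.0000 bits
  H(B) = 0.7016 bits
  H(C) = 1.3818 bits
  H(D) = 1.9615 bits

Ranking: A > D > C > B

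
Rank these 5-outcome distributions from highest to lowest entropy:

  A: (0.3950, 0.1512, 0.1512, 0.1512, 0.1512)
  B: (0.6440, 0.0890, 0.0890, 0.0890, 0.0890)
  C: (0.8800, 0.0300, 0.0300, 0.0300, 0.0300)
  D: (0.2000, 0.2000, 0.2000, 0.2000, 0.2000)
D > A > B > C

Key insight: Entropy is maximized by uniform distributions and minimized by concentrated distributions.

Entropies:
  H(A) = 2.1780 bits
  H(B) = 1.6513 bits
  H(C) = 0.7694 bits
  H(D) = 2.3219 bits

Ranking: D > A > B > C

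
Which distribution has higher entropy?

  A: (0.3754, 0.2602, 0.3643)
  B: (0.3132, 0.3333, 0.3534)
B

Both distributions are close to uniform, making this a harder comparison.

H(A) = 1.5667 bits
H(B) = 1.5832 bits

The distribution closer to uniform has higher entropy.
Answer: B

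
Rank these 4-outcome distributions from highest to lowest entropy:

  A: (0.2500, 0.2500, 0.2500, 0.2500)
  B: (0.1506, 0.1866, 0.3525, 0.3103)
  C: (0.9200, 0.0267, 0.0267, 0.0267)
A > B > C

Key insight: Entropy is maximized by uniform distributions and minimized by concentrated distributions.

- Uniform distributions have maximum entropy log₂(4) = 2.0000 bits
- The more "peaked" or concentrated a distribution, the lower its entropy

Entropies:
  H(A) = 2.0000 bits
  H(B) = 1.9174 bits
  H(C) = 0.5290 bits

Ranking: A > B > C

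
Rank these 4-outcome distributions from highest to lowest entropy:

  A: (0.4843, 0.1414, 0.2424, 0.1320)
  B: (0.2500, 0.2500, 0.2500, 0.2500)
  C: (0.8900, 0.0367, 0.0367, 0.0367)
B > A > C

Key insight: Entropy is maximized by uniform distributions and minimized by concentrated distributions.

- Uniform distributions have maximum entropy log₂(4) = 2.0000 bits
- The more "peaked" or concentrated a distribution, the lower its entropy

Entropies:
  H(A) = 1.7868 bits
  H(B) = 2.0000 bits
  H(C) = 0.6743 bits

Ranking: B > A > C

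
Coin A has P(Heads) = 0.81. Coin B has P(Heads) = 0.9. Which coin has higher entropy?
A

For binary distributions, entropy is maximized at p=0.5 and decreases as p moves toward 0 or 1.

H(A) = H(0.81) = 0.7015 bits
H(B) = H(0.9) = 0.4690 bits

Distribution A (p=0.81) is closer to uniform (p=0.5), so it has higher entropy.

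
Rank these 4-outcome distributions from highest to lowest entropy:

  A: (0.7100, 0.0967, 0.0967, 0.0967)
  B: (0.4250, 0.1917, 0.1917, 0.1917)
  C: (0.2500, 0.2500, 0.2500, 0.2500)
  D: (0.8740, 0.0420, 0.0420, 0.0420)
C > B > A > D

Key insight: Entropy is maximized by uniform distributions and minimized by concentrated distributions.

Entropies:
  H(A) = 1.3284 bits
  H(B) = 1.8951 bits
  H(C) = 2.0000 bits
  H(D) = 0.7461 bits

Ranking: C > B > A > D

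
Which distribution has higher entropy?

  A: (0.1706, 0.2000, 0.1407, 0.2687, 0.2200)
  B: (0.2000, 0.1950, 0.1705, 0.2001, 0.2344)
B

Both distributions are close to uniform, making this a harder comparison.

H(A) = 2.2877 bits
H(B) = 2.3145 bits

The distribution closer to uniform has higher entropy.
Answer: B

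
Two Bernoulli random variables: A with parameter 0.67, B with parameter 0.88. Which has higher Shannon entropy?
A

For binary distributions, entropy is maximized at p=0.5 and decreases as p moves toward 0 or 1.

H(A) = H(0.67) = 0.9149 bits
H(B) = H(0.88) = 0.5294 bits

Distribution A (p=0.67) is closer to uniform (p=0.5), so it has higher entropy.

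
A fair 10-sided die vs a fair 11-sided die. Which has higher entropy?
11-sided die

Both are uniform distributions; for uniform over n outcomes, H = log₂(n). H(10-sided) = log₂(10) = 3.322 bits and H(11-sided) = log₂(11) = 3.459 bits. More outcomes in a uniform distribution means higher entropy.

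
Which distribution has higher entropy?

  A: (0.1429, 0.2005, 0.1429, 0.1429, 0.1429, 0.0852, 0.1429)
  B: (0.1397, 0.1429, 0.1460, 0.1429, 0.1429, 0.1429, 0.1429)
B

Both distributions are close to uniform, making this a harder comparison.

H(A) = 2.7729 bits
H(B) = 2.8073 bits

The distribution closer to uniform has higher entropy.
Answer: B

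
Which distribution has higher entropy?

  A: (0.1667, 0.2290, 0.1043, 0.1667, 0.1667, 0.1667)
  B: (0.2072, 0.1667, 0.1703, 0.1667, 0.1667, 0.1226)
B

Both distributions are close to uniform, making this a harder comparison.

H(A) = 2.5505 bits
H(B) = 2.5690 bits

The distribution closer to uniform has higher entropy.
Answer: B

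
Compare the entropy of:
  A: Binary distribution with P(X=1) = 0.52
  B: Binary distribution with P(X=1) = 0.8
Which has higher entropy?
A

For binary distributions, entropy is maximized at p=0.5 and decreases as p moves toward 0 or 1.

H(A) = H(0.52) = 0.9988 bits
H(B) = H(0.8) = 0.7219 bits

Distribution A (p=0.52) is closer to uniform (p=0.5), so it has higher entropy.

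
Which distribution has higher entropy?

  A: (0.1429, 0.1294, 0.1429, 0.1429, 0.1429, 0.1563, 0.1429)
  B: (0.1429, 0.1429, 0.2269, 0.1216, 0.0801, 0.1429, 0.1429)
A

Both distributions are close to uniform, making this a harder comparison.

H(A) = 2.8055 bits
H(B) = 2.7510 bits

The distribution closer to uniform has higher entropy.
Answer: A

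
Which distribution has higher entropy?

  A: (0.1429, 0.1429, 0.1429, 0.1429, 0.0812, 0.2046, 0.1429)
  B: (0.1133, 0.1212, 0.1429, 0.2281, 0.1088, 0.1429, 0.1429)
A

Both distributions are close to uniform, making this a harder comparison.

H(A) = 2.7676 bits
H(B) = 2.7627 bits

The distribution closer to uniform has higher entropy.
Answer: A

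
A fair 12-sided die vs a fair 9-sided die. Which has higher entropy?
12-sided die

Both are uniform distributions; for uniform over n outcomes, H = log₂(n). H(12-sided) = log₂(12) = 3.585 bits and H(9-sided) = log₂(9) = 3.170 bits. More outcomes in a uniform distribution means higher entropy.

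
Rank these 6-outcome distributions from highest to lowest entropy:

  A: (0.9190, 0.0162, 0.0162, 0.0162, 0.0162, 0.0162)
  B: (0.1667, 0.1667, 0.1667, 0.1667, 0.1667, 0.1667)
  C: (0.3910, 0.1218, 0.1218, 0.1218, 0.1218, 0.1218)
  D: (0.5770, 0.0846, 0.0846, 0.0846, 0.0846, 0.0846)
B > C > D > A

Key insight: Entropy is maximized by uniform distributions and minimized by concentrated distributions.

Entropies:
  H(A) = 0.5938 bits
  H(B) = 2.5850 bits
  H(C) = 2.3795 bits
  H(D) = 1.9650 bits

Ranking: B > C > D > A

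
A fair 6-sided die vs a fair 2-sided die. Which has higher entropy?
6-sided die

Both are uniform distributions; for uniform over n outcomes, H = log₂(n). H(6-sided) = log₂(6) = 2.585 bits and H(2-sided) = log₂(2) = 1.000 bits. More outcomes in a uniform distribution means higher entropy.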